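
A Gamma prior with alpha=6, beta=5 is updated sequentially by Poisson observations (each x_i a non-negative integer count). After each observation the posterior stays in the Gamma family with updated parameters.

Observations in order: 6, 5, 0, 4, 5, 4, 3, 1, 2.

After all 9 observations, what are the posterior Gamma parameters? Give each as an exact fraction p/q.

alpha=36, beta=14

obs 1: x=6 → posterior Gamma(12, 6)
obs 2: x=5 → posterior Gamma(17, 7)
obs 3: x=0 → posterior Gamma(17, 8)
obs 4: x=4 → posterior Gamma(21, 9)
obs 5: x=5 → posterior Gamma(26, 10)
obs 6: x=4 → posterior Gamma(30, 11)
obs 7: x=3 → posterior Gamma(33, 12)
obs 8: x=1 → posterior Gamma(34, 13)
obs 9: x=2 → posterior Gamma(36, 14)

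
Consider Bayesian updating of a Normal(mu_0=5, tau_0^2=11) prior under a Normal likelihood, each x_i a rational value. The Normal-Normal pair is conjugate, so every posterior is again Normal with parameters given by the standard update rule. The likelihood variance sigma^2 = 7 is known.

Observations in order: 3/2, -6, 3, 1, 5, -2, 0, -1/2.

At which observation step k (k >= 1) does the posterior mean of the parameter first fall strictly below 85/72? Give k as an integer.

k = 2

obs 1: x=3/2 → posterior Normal(103/36, 77/18)
obs 2: x=-6 → posterior Normal(-1/2, 77/29)
obs 3: x=3 → posterior Normal(37/80, 77/40)
obs 4: x=1 → posterior Normal(59/102, 77/51)
obs 5: x=5 → posterior Normal(169/124, 77/62)
obs 6: x=-2 → posterior Normal(125/146, 77/73)
obs 7: x=0 → posterior Normal(125/168, 11/12)
obs 8: x=-1/2 → posterior Normal(3/5, 77/95)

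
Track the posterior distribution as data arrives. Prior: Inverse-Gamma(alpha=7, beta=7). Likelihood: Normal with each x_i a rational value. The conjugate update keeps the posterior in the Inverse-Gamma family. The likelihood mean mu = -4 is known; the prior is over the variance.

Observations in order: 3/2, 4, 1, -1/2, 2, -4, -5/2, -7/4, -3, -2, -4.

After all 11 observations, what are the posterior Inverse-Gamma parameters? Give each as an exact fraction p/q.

obs 1: x=3/2 → posterior Inverse-Gamma(15/2, 177/8)
obs 2: x=4 → posterior Inverse-Gamma(8, 433/8)
obs 3: x=1 → posterior Inverse-Gamma(17/2, 533/8)
obs 4: x=-1/2 → posterior Inverse-Gamma(9, 291/4)
obs 5: x=2 → posterior Inverse-Gamma(19/2, 363/4)
obs 6: x=-4 → posterior Inverse-Gamma(10, 363/4)
obs 7: x=-5/2 → posterior Inverse-Gamma(21/2, 735/8)
obs 8: x=-7/4 → posterior Inverse-Gamma(11, 3021/32)
obs 9: x=-3 → posterior Inverse-Gamma(23/2, 3037/32)
obs 10: x=-2 → posterior Inverse-Gamma(12, 3101/32)
obs 11: x=-4 → posterior Inverse-Gamma(25/2, 3101/32)

alpha=25/2, beta=3101/32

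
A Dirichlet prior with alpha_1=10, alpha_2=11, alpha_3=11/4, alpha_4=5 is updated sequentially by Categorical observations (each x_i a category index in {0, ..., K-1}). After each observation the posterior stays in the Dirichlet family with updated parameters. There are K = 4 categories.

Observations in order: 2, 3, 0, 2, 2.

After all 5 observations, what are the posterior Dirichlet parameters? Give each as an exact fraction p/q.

obs 1: x=2 → posterior Dirichlet(10, 11, 15/4, 5)
obs 2: x=3 → posterior Dirichlet(10, 11, 15/4, 6)
obs 3: x=0 → posterior Dirichlet(11, 11, 15/4, 6)
obs 4: x=2 → posterior Dirichlet(11, 11, 19/4, 6)
obs 5: x=2 → posterior Dirichlet(11, 11, 23/4, 6)

alpha_1=11, alpha_2=11, alpha_3=23/4, alpha_4=6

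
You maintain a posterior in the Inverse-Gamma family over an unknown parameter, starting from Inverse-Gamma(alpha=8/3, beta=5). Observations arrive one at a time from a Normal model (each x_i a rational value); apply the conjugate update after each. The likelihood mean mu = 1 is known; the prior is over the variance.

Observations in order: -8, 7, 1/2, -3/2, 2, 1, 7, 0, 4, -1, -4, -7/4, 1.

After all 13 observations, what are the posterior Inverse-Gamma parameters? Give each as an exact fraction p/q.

alpha=55/6, beta=3473/32

obs 1: x=-8 → posterior Inverse-Gamma(19/6, 91/2)
obs 2: x=7 → posterior Inverse-Gamma(11/3, 127/2)
obs 3: x=1/2 → posterior Inverse-Gamma(25/6, 509/8)
obs 4: x=-3/2 → posterior Inverse-Gamma(14/3, 267/4)
obs 5: x=2 → posterior Inverse-Gamma(31/6, 269/4)
obs 6: x=1 → posterior Inverse-Gamma(17/3, 269/4)
obs 7: x=7 → posterior Inverse-Gamma(37/6, 341/4)
obs 8: x=0 → posterior Inverse-Gamma(20/3, 343/4)
obs 9: x=4 → posterior Inverse-Gamma(43/6, 361/4)
obs 10: x=-1 → posterior Inverse-Gamma(23/3, 369/4)
obs 11: x=-4 → posterior Inverse-Gamma(49/6, 419/4)
obs 12: x=-7/4 → posterior Inverse-Gamma(26/3, 3473/32)
obs 13: x=1 → posterior Inverse-Gamma(55/6, 3473/32)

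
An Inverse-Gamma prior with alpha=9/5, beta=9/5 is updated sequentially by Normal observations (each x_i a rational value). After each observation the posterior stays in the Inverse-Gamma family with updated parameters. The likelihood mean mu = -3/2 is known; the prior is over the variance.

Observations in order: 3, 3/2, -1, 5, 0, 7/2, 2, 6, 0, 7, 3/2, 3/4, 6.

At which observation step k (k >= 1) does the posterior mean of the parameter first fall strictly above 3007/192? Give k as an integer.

k = 8

obs 1: x=3 → posterior Inverse-Gamma(23/10, 477/40)
obs 2: x=3/2 → posterior Inverse-Gamma(14/5, 657/40)
obs 3: x=-1 → posterior Inverse-Gamma(33/10, 331/20)
obs 4: x=5 → posterior Inverse-Gamma(19/5, 1507/40)
obs 5: x=0 → posterior Inverse-Gamma(43/10, 194/5)
obs 6: x=7/2 → posterior Inverse-Gamma(24/5, 513/10)
obs 7: x=2 → posterior Inverse-Gamma(53/10, 2297/40)
obs 8: x=6 → posterior Inverse-Gamma(29/5, 1711/20)
obs 9: x=0 → posterior Inverse-Gamma(63/10, 3467/40)
obs 10: x=7 → posterior Inverse-Gamma(34/5, 614/5)
obs 11: x=3/2 → posterior Inverse-Gamma(73/10, 1273/10)
obs 12: x=3/4 → posterior Inverse-Gamma(39/5, 20773/160)
obs 13: x=6 → posterior Inverse-Gamma(83/10, 25273/160)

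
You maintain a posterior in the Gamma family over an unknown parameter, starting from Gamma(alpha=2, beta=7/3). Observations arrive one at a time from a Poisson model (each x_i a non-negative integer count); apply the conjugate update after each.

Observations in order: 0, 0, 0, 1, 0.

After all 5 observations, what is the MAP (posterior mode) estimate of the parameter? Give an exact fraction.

obs 1: x=0 → posterior Gamma(2, 10/3)
obs 2: x=0 → posterior Gamma(2, 13/3)
obs 3: x=0 → posterior Gamma(2, 16/3)
obs 4: x=1 → posterior Gamma(3, 19/3)
obs 5: x=0 → posterior Gamma(3, 22/3)

3/11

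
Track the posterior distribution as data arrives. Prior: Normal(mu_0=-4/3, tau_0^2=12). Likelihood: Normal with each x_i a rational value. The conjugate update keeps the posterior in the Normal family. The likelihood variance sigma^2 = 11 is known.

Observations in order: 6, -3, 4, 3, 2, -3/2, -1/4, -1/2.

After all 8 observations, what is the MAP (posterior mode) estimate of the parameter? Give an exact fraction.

obs 1: x=6 → posterior Normal(172/69, 132/23)
obs 2: x=-3 → posterior Normal(64/105, 132/35)
obs 3: x=4 → posterior Normal(208/141, 132/47)
obs 4: x=3 → posterior Normal(316/177, 132/59)
obs 5: x=2 → posterior Normal(388/213, 132/71)
obs 6: x=-3/2 → posterior Normal(334/249, 132/83)
obs 7: x=-1/4 → posterior Normal(65/57, 132/95)
obs 8: x=-1/2 → posterior Normal(307/321, 132/107)

307/321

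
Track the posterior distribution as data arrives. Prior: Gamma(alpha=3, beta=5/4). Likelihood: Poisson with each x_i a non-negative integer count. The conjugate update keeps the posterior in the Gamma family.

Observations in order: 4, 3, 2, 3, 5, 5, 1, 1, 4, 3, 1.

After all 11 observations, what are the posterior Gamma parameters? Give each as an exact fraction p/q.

obs 1: x=4 → posterior Gamma(7, 9/4)
obs 2: x=3 → posterior Gamma(10, 13/4)
obs 3: x=2 → posterior Gamma(12, 17/4)
obs 4: x=3 → posterior Gamma(15, 21/4)
obs 5: x=5 → posterior Gamma(20, 25/4)
obs 6: x=5 → posterior Gamma(25, 29/4)
obs 7: x=1 → posterior Gamma(26, 33/4)
obs 8: x=1 → posterior Gamma(27, 37/4)
obs 9: x=4 → posterior Gamma(31, 41/4)
obs 10: x=3 → posterior Gamma(34, 45/4)
obs 11: x=1 → posterior Gamma(35, 49/4)

alpha=35, beta=49/4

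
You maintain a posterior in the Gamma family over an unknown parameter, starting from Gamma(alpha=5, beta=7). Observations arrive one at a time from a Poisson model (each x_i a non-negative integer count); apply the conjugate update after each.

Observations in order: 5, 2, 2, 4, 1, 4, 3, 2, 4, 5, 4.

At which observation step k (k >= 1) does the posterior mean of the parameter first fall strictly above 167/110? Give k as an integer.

k = 4

obs 1: x=5 → posterior Gamma(10, 8)
obs 2: x=2 → posterior Gamma(12, 9)
obs 3: x=2 → posterior Gamma(14, 10)
obs 4: x=4 → posterior Gamma(18, 11)
obs 5: x=1 → posterior Gamma(19, 12)
obs 6: x=4 → posterior Gamma(23, 13)
obs 7: x=3 → posterior Gamma(26, 14)
obs 8: x=2 → posterior Gamma(28, 15)
obs 9: x=4 → posterior Gamma(32, 16)
obs 10: x=5 → posterior Gamma(37, 17)
obs 11: x=4 → posterior Gamma(41, 18)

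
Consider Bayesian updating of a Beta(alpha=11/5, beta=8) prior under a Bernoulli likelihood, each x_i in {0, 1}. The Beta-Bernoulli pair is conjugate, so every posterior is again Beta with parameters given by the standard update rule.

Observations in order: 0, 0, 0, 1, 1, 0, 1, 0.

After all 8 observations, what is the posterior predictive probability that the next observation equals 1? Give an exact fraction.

2/7

obs 1: x=0 → posterior Beta(11/5, 9)
obs 2: x=0 → posterior Beta(11/5, 10)
obs 3: x=0 → posterior Beta(11/5, 11)
obs 4: x=1 → posterior Beta(16/5, 11)
obs 5: x=1 → posterior Beta(21/5, 11)
obs 6: x=0 → posterior Beta(21/5, 12)
obs 7: x=1 → posterior Beta(26/5, 12)
obs 8: x=0 → posterior Beta(26/5, 13)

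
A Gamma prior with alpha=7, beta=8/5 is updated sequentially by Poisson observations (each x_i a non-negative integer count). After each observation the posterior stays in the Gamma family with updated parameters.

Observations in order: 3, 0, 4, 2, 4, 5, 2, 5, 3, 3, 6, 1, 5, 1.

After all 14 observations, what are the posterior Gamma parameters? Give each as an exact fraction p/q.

obs 1: x=3 → posterior Gamma(10, 13/5)
obs 2: x=0 → posterior Gamma(10, 18/5)
obs 3: x=4 → posterior Gamma(14, 23/5)
obs 4: x=2 → posterior Gamma(16, 28/5)
obs 5: x=4 → posterior Gamma(20, 33/5)
obs 6: x=5 → posterior Gamma(25, 38/5)
obs 7: x=2 → posterior Gamma(27, 43/5)
obs 8: x=5 → posterior Gamma(32, 48/5)
obs 9: x=3 → posterior Gamma(35, 53/5)
obs 10: x=3 → posterior Gamma(38, 58/5)
obs 11: x=6 → posterior Gamma(44, 63/5)
obs 12: x=1 → posterior Gamma(45, 68/5)
obs 13: x=5 → posterior Gamma(50, 73/5)
obs 14: x=1 → posterior Gamma(51, 78/5)

alpha=51, beta=78/5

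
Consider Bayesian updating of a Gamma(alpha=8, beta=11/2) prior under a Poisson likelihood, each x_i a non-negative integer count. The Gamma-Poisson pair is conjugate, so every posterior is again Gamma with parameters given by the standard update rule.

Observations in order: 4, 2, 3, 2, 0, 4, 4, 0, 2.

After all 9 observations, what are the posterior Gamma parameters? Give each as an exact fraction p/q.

alpha=29, beta=29/2

obs 1: x=4 → posterior Gamma(12, 13/2)
obs 2: x=2 → posterior Gamma(14, 15/2)
obs 3: x=3 → posterior Gamma(17, 17/2)
obs 4: x=2 → posterior Gamma(19, 19/2)
obs 5: x=0 → posterior Gamma(19, 21/2)
obs 6: x=4 → posterior Gamma(23, 23/2)
obs 7: x=4 → posterior Gamma(27, 25/2)
obs 8: x=0 → posterior Gamma(27, 27/2)
obs 9: x=2 → posterior Gamma(29, 29/2)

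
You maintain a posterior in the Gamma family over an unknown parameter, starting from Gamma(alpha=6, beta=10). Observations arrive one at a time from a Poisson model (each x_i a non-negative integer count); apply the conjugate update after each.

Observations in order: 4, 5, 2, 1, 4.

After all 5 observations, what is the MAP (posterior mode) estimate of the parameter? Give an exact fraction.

obs 1: x=4 → posterior Gamma(10, 11)
obs 2: x=5 → posterior Gamma(15, 12)
obs 3: x=2 → posterior Gamma(17, 13)
obs 4: x=1 → posterior Gamma(18, 14)
obs 5: x=4 → posterior Gamma(22, 15)

7/5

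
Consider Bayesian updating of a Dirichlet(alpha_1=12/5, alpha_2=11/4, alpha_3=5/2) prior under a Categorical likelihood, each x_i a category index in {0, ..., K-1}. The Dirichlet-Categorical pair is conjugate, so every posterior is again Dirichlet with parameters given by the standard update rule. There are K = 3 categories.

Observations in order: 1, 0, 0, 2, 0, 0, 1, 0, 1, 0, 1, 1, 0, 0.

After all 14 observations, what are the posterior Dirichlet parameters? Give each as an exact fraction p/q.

alpha_1=52/5, alpha_2=31/4, alpha_3=7/2

obs 1: x=1 → posterior Dirichlet(12/5, 15/4, 5/2)
obs 2: x=0 → posterior Dirichlet(17/5, 15/4, 5/2)
obs 3: x=0 → posterior Dirichlet(22/5, 15/4, 5/2)
obs 4: x=2 → posterior Dirichlet(22/5, 15/4, 7/2)
obs 5: x=0 → posterior Dirichlet(27/5, 15/4, 7/2)
obs 6: x=0 → posterior Dirichlet(32/5, 15/4, 7/2)
obs 7: x=1 → posterior Dirichlet(32/5, 19/4, 7/2)
obs 8: x=0 → posterior Dirichlet(37/5, 19/4, 7/2)
obs 9: x=1 → posterior Dirichlet(37/5, 23/4, 7/2)
obs 10: x=0 → posterior Dirichlet(42/5, 23/4, 7/2)
obs 11: x=1 → posterior Dirichlet(42/5, 27/4, 7/2)
obs 12: x=1 → posterior Dirichlet(42/5, 31/4, 7/2)
obs 13: x=0 → posterior Dirichlet(47/5, 31/4, 7/2)
obs 14: x=0 → posterior Dirichlet(52/5, 31/4, 7/2)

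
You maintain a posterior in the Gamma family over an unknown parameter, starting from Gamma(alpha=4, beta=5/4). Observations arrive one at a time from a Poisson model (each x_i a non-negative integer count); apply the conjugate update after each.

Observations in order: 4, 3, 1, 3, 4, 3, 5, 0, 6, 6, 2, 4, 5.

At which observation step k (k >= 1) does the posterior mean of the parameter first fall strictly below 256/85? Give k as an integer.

k = 3

obs 1: x=4 → posterior Gamma(8, 9/4)
obs 2: x=3 → posterior Gamma(11, 13/4)
obs 3: x=1 → posterior Gamma(12, 17/4)
obs 4: x=3 → posterior Gamma(15, 21/4)
obs 5: x=4 → posterior Gamma(19, 25/4)
obs 6: x=3 → posterior Gamma(22, 29/4)
obs 7: x=5 → posterior Gamma(27, 33/4)
obs 8: x=0 → posterior Gamma(27, 37/4)
obs 9: x=6 → posterior Gamma(33, 41/4)
obs 10: x=6 → posterior Gamma(39, 45/4)
obs 11: x=2 → posterior Gamma(41, 49/4)
obs 12: x=4 → posterior Gamma(45, 53/4)
obs 13: x=5 → posterior Gamma(50, 57/4)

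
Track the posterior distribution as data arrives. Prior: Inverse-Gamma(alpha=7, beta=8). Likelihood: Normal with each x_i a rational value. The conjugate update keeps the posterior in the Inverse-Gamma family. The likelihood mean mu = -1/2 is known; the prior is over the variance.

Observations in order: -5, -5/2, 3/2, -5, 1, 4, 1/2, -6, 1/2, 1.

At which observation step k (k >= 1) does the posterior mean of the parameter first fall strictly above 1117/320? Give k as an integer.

k = 4

obs 1: x=-5 → posterior Inverse-Gamma(15/2, 145/8)
obs 2: x=-5/2 → posterior Inverse-Gamma(8, 161/8)
obs 3: x=3/2 → posterior Inverse-Gamma(17/2, 177/8)
obs 4: x=-5 → posterior Inverse-Gamma(9, 129/4)
obs 5: x=1 → posterior Inverse-Gamma(19/2, 267/8)
obs 6: x=4 → posterior Inverse-Gamma(10, 87/2)
obs 7: x=1/2 → posterior Inverse-Gamma(21/2, 44)
obs 8: x=-6 → posterior Inverse-Gamma(11, 473/8)
obs 9: x=1/2 → posterior Inverse-Gamma(23/2, 477/8)
obs 10: x=1 → posterior Inverse-Gamma(12, 243/4)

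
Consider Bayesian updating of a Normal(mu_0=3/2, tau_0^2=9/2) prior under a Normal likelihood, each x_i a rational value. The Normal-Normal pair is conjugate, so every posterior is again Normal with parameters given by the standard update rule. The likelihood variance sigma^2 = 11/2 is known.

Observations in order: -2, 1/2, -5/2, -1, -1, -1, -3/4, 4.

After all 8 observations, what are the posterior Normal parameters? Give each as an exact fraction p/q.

mu_0=-69/332, tau_0^2=99/166

obs 1: x=-2 → posterior Normal(-3/40, 99/40)
obs 2: x=1/2 → posterior Normal(3/29, 99/58)
obs 3: x=-5/2 → posterior Normal(-39/76, 99/76)
obs 4: x=-1 → posterior Normal(-57/94, 99/94)
obs 5: x=-1 → posterior Normal(-75/112, 99/112)
obs 6: x=-1 → posterior Normal(-93/130, 99/130)
obs 7: x=-3/4 → posterior Normal(-213/296, 99/148)
obs 8: x=4 → posterior Normal(-69/332, 99/166)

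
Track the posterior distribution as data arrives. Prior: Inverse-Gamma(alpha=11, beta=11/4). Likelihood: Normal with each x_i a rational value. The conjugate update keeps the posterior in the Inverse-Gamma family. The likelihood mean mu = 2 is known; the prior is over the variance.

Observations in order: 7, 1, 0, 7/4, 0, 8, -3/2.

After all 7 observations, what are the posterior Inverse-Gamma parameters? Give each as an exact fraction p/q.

alpha=29/2, beta=1405/32

obs 1: x=7 → posterior Inverse-Gamma(23/2, 61/4)
obs 2: x=1 → posterior Inverse-Gamma(12, 63/4)
obs 3: x=0 → posterior Inverse-Gamma(25/2, 71/4)
obs 4: x=7/4 → posterior Inverse-Gamma(13, 569/32)
obs 5: x=0 → posterior Inverse-Gamma(27/2, 633/32)
obs 6: x=8 → posterior Inverse-Gamma(14, 1209/32)
obs 7: x=-3/2 → posterior Inverse-Gamma(29/2, 1405/32)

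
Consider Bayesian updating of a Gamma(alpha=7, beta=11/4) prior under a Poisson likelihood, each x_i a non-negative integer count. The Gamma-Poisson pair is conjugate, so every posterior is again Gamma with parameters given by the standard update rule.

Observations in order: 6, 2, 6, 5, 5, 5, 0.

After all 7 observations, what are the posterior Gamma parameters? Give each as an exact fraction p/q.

alpha=36, beta=39/4

obs 1: x=6 → posterior Gamma(13, 15/4)
obs 2: x=2 → posterior Gamma(15, 19/4)
obs 3: x=6 → posterior Gamma(21, 23/4)
obs 4: x=5 → posterior Gamma(26, 27/4)
obs 5: x=5 → posterior Gamma(31, 31/4)
obs 6: x=5 → posterior Gamma(36, 35/4)
obs 7: x=0 → posterior Gamma(36, 39/4)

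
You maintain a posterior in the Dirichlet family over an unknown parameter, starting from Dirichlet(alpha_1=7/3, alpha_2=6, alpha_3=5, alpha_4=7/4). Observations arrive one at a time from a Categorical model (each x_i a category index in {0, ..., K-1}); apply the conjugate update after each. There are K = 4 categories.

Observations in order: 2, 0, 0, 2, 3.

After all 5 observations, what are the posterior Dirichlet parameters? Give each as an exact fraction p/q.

alpha_1=13/3, alpha_2=6, alpha_3=7, alpha_4=11/4

obs 1: x=2 → posterior Dirichlet(7/3, 6, 6, 7/4)
obs 2: x=0 → posterior Dirichlet(10/3, 6, 6, 7/4)
obs 3: x=0 → posterior Dirichlet(13/3, 6, 6, 7/4)
obs 4: x=2 → posterior Dirichlet(13/3, 6, 7, 7/4)
obs 5: x=3 → posterior Dirichlet(13/3, 6, 7, 11/4)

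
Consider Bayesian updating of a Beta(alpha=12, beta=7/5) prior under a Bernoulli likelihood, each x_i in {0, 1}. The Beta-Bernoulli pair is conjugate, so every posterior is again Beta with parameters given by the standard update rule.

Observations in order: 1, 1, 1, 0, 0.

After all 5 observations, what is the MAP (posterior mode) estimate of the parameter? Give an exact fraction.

35/41

obs 1: x=1 → posterior Beta(13, 7/5)
obs 2: x=1 → posterior Beta(14, 7/5)
obs 3: x=1 → posterior Beta(15, 7/5)
obs 4: x=0 → posterior Beta(15, 12/5)
obs 5: x=0 → posterior Beta(15, 17/5)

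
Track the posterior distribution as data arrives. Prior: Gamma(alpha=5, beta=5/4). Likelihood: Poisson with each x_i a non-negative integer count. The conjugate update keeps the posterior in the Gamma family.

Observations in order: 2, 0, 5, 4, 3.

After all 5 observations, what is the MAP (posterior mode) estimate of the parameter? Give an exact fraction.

obs 1: x=2 → posterior Gamma(7, 9/4)
obs 2: x=0 → posterior Gamma(7, 13/4)
obs 3: x=5 → posterior Gamma(12, 17/4)
obs 4: x=4 → posterior Gamma(16, 21/4)
obs 5: x=3 → posterior Gamma(19, 25/4)

72/25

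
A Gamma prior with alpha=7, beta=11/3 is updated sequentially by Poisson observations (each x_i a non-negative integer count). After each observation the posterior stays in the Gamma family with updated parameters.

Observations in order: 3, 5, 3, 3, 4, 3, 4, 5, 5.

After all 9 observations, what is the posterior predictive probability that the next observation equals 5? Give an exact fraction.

747268805893282905463175652376115374914375714963392125590513584349923770368/6321807477520476778420104278026171976110044543357507603705704726500175491481

obs 1: x=3 → posterior Gamma(10, 14/3)
obs 2: x=5 → posterior Gamma(15, 17/3)
obs 3: x=3 → posterior Gamma(18, 20/3)
obs 4: x=3 → posterior Gamma(21, 23/3)
obs 5: x=4 → posterior Gamma(25, 26/3)
obs 6: x=3 → posterior Gamma(28, 29/3)
obs 7: x=4 → posterior Gamma(32, 32/3)
obs 8: x=5 → posterior Gamma(37, 35/3)
obs 9: x=5 → posterior Gamma(42, 38/3)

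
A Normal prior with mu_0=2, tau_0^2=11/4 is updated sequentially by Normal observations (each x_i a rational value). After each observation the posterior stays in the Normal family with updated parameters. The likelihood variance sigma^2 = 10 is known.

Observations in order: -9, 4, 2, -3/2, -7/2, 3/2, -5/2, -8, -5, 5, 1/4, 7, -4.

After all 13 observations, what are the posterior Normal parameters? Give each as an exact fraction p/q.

obs 1: x=-9 → posterior Normal(-19/51, 110/51)
obs 2: x=4 → posterior Normal(25/62, 55/31)
obs 3: x=2 → posterior Normal(47/73, 110/73)
obs 4: x=-3/2 → posterior Normal(61/168, 55/42)
obs 5: x=-7/2 → posterior Normal(-8/95, 22/19)
obs 6: x=3/2 → posterior Normal(17/212, 55/53)
obs 7: x=-5/2 → posterior Normal(-19/117, 110/117)
obs 8: x=-8 → posterior Normal(-107/128, 55/64)
obs 9: x=-5 → posterior Normal(-162/139, 110/139)
obs 10: x=5 → posterior Normal(-107/150, 11/15)
obs 11: x=1/4 → posterior Normal(-417/644, 110/161)
obs 12: x=7 → posterior Normal(-109/688, 55/86)
obs 13: x=-4 → posterior Normal(-95/244, 110/183)

mu_0=-95/244, tau_0^2=110/183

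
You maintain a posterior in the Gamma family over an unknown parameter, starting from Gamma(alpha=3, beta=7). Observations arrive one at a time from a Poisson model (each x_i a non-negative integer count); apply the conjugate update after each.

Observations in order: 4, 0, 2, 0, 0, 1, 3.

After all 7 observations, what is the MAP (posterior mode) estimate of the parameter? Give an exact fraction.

6/7

obs 1: x=4 → posterior Gamma(7, 8)
obs 2: x=0 → posterior Gamma(7, 9)
obs 3: x=2 → posterior Gamma(9, 10)
obs 4: x=0 → posterior Gamma(9, 11)
obs 5: x=0 → posterior Gamma(9, 12)
obs 6: x=1 → posterior Gamma(10, 13)
obs 7: x=3 → posterior Gamma(13, 14)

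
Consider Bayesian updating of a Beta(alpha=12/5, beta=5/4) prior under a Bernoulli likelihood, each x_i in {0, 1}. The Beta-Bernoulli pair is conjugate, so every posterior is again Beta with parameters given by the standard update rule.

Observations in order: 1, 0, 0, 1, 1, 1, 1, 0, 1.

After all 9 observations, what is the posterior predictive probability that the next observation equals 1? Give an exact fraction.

168/253

obs 1: x=1 → posterior Beta(17/5, 5/4)
obs 2: x=0 → posterior Beta(17/5, 9/4)
obs 3: x=0 → posterior Beta(17/5, 13/4)
obs 4: x=1 → posterior Beta(22/5, 13/4)
obs 5: x=1 → posterior Beta(27/5, 13/4)
obs 6: x=1 → posterior Beta(32/5, 13/4)
obs 7: x=1 → posterior Beta(37/5, 13/4)
obs 8: x=0 → posterior Beta(37/5, 17/4)
obs 9: x=1 → posterior Beta(42/5, 17/4)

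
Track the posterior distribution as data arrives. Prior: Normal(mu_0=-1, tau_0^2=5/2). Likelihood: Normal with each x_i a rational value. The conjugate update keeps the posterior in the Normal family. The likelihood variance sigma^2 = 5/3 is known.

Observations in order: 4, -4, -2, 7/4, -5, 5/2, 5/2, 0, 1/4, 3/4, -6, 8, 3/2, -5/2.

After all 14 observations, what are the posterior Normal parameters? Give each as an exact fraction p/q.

mu_0=13/176, tau_0^2=5/44

obs 1: x=4 → posterior Normal(2, 1)
obs 2: x=-4 → posterior Normal(-1/4, 5/8)
obs 3: x=-2 → posterior Normal(-8/11, 5/11)
obs 4: x=7/4 → posterior Normal(-11/56, 5/14)
obs 5: x=-5 → posterior Normal(-71/68, 5/17)
obs 6: x=5/2 → posterior Normal(-41/80, 1/4)
obs 7: x=5/2 → posterior Normal(-11/92, 5/23)
obs 8: x=0 → posterior Normal(-11/104, 5/26)
obs 9: x=1/4 → posterior Normal(-2/29, 5/29)
obs 10: x=3/4 → posterior Normal(1/128, 5/32)
obs 11: x=-6 → posterior Normal(-71/140, 1/7)
obs 12: x=8 → posterior Normal(25/152, 5/38)
obs 13: x=3/2 → posterior Normal(43/164, 5/41)
obs 14: x=-5/2 → posterior Normal(13/176, 5/44)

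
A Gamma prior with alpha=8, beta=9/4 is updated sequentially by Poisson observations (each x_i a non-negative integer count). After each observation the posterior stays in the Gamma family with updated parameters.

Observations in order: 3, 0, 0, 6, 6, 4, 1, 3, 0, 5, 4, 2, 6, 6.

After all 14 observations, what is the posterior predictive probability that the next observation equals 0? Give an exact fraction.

obs 1: x=3 → posterior Gamma(11, 13/4)
obs 2: x=0 → posterior Gamma(11, 17/4)
obs 3: x=0 → posterior Gamma(11, 21/4)
obs 4: x=6 → posterior Gamma(17, 25/4)
obs 5: x=6 → posterior Gamma(23, 29/4)
obs 6: x=4 → posterior Gamma(27, 33/4)
obs 7: x=1 → posterior Gamma(28, 37/4)
obs 8: x=3 → posterior Gamma(31, 41/4)
obs 9: x=0 → posterior Gamma(31, 45/4)
obs 10: x=5 → posterior Gamma(36, 49/4)
obs 11: x=4 → posterior Gamma(40, 53/4)
obs 12: x=2 → posterior Gamma(42, 57/4)
obs 13: x=6 → posterior Gamma(48, 61/4)
obs 14: x=6 → posterior Gamma(54, 65/4)

78944387346717983940089721153009243033978583883701435113571742707705425345920957624912261962890625/1985413176484370123969249724636046743930617456278169420373207203243583434172183818613882907413746121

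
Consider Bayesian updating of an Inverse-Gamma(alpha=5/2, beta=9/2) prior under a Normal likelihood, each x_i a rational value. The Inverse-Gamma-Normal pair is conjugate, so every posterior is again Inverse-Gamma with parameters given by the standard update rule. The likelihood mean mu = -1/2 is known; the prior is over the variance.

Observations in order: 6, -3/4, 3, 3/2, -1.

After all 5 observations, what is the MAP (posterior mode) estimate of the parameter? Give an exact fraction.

1085/192

obs 1: x=6 → posterior Inverse-Gamma(3, 205/8)
obs 2: x=-3/4 → posterior Inverse-Gamma(7/2, 821/32)
obs 3: x=3 → posterior Inverse-Gamma(4, 1017/32)
obs 4: x=3/2 → posterior Inverse-Gamma(9/2, 1081/32)
obs 5: x=-1 → posterior Inverse-Gamma(5, 1085/32)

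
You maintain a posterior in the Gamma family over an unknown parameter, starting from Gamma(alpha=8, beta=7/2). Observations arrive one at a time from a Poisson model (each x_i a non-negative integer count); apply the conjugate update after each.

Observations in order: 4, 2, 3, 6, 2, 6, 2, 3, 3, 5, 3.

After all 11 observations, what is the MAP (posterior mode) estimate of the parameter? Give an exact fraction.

obs 1: x=4 → posterior Gamma(12, 9/2)
obs 2: x=2 → posterior Gamma(14, 11/2)
obs 3: x=3 → posterior Gamma(17, 13/2)
obs 4: x=6 → posterior Gamma(23, 15/2)
obs 5: x=2 → posterior Gamma(25, 17/2)
obs 6: x=6 → posterior Gamma(31, 19/2)
obs 7: x=2 → posterior Gamma(33, 21/2)
obs 8: x=3 → posterior Gamma(36, 23/2)
obs 9: x=3 → posterior Gamma(39, 25/2)
obs 10: x=5 → posterior Gamma(44, 27/2)
obs 11: x=3 → posterior Gamma(47, 29/2)

92/29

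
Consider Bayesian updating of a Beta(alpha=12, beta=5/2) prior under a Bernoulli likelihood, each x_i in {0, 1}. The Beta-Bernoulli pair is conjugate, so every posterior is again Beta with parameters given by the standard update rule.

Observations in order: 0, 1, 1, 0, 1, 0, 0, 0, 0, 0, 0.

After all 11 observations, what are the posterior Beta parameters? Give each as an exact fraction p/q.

obs 1: x=0 → posterior Beta(12, 7/2)
obs 2: x=1 → posterior Beta(13, 7/2)
obs 3: x=1 → posterior Beta(14, 7/2)
obs 4: x=0 → posterior Beta(14, 9/2)
obs 5: x=1 → posterior Beta(15, 9/2)
obs 6: x=0 → posterior Beta(15, 11/2)
obs 7: x=0 → posterior Beta(15, 13/2)
obs 8: x=0 → posterior Beta(15, 15/2)
obs 9: x=0 → posterior Beta(15, 17/2)
obs 10: x=0 → posterior Beta(15, 19/2)
obs 11: x=0 → posterior Beta(15, 21/2)

alpha=15, beta=21/2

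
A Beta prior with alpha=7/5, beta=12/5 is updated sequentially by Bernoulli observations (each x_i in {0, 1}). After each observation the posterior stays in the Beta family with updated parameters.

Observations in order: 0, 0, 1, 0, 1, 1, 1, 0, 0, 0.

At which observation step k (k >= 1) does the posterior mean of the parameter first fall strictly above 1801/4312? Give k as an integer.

k = 6

obs 1: x=0 → posterior Beta(7/5, 17/5)
obs 2: x=0 → posterior Beta(7/5, 22/5)
obs 3: x=1 → posterior Beta(12/5, 22/5)
obs 4: x=0 → posterior Beta(12/5, 27/5)
obs 5: x=1 → posterior Beta(17/5, 27/5)
obs 6: x=1 → posterior Beta(22/5, 27/5)
obs 7: x=1 → posterior Beta(27/5, 27/5)
obs 8: x=0 → posterior Beta(27/5, 32/5)
obs 9: x=0 → posterior Beta(27/5, 37/5)
obs 10: x=0 → posterior Beta(27/5, 42/5)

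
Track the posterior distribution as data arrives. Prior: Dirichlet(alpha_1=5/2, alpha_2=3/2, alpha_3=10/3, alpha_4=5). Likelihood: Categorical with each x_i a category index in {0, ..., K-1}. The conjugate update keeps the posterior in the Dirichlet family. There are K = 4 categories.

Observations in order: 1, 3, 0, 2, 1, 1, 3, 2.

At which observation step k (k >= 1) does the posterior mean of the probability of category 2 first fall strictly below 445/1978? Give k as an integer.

obs 1: x=1 → posterior Dirichlet(5/2, 5/2, 10/3, 5)
obs 2: x=3 → posterior Dirichlet(5/2, 5/2, 10/3, 6)
obs 3: x=0 → posterior Dirichlet(7/2, 5/2, 10/3, 6)
obs 4: x=2 → posterior Dirichlet(7/2, 5/2, 13/3, 6)
obs 5: x=1 → posterior Dirichlet(7/2, 7/2, 13/3, 6)
obs 6: x=1 → posterior Dirichlet(7/2, 9/2, 13/3, 6)
obs 7: x=3 → posterior Dirichlet(7/2, 9/2, 13/3, 7)
obs 8: x=2 → posterior Dirichlet(7/2, 9/2, 16/3, 7)

k = 3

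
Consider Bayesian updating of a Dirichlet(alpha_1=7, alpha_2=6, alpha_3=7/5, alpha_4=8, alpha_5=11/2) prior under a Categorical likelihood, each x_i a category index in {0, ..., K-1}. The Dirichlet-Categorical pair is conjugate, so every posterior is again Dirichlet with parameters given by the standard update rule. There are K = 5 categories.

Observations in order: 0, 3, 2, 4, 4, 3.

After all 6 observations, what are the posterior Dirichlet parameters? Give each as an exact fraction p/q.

obs 1: x=0 → posterior Dirichlet(8, 6, 7/5, 8, 11/2)
obs 2: x=3 → posterior Dirichlet(8, 6, 7/5, 9, 11/2)
obs 3: x=2 → posterior Dirichlet(8, 6, 12/5, 9, 11/2)
obs 4: x=4 → posterior Dirichlet(8, 6, 12/5, 9, 13/2)
obs 5: x=4 → posterior Dirichlet(8, 6, 12/5, 9, 15/2)
obs 6: x=3 → posterior Dirichlet(8, 6, 12/5, 10, 15/2)

alpha_1=8, alpha_2=6, alpha_3=12/5, alpha_4=10, alpha_5=15/2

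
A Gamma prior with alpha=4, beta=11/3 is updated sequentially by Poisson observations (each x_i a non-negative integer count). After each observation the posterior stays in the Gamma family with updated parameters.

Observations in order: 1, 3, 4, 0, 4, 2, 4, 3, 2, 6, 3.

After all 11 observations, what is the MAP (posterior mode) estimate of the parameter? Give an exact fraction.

obs 1: x=1 → posterior Gamma(5, 14/3)
obs 2: x=3 → posterior Gamma(8, 17/3)
obs 3: x=4 → posterior Gamma(12, 20/3)
obs 4: x=0 → posterior Gamma(12, 23/3)
obs 5: x=4 → posterior Gamma(16, 26/3)
obs 6: x=2 → posterior Gamma(18, 29/3)
obs 7: x=4 → posterior Gamma(22, 32/3)
obs 8: x=3 → posterior Gamma(25, 35/3)
obs 9: x=2 → posterior Gamma(27, 38/3)
obs 10: x=6 → posterior Gamma(33, 41/3)
obs 11: x=3 → posterior Gamma(36, 44/3)

105/44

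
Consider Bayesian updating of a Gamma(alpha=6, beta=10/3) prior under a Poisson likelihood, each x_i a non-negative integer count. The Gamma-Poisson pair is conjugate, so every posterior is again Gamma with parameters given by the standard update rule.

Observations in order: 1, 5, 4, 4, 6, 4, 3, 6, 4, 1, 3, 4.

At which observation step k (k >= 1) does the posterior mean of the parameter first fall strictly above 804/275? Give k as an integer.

obs 1: x=1 → posterior Gamma(7, 13/3)
obs 2: x=5 → posterior Gamma(12, 16/3)
obs 3: x=4 → posterior Gamma(16, 19/3)
obs 4: x=4 → posterior Gamma(20, 22/3)
obs 5: x=6 → posterior Gamma(26, 25/3)
obs 6: x=4 → posterior Gamma(30, 28/3)
obs 7: x=3 → posterior Gamma(33, 31/3)
obs 8: x=6 → posterior Gamma(39, 34/3)
obs 9: x=4 → posterior Gamma(43, 37/3)
obs 10: x=1 → posterior Gamma(44, 40/3)
obs 11: x=3 → posterior Gamma(47, 43/3)
obs 12: x=4 → posterior Gamma(51, 46/3)

k = 5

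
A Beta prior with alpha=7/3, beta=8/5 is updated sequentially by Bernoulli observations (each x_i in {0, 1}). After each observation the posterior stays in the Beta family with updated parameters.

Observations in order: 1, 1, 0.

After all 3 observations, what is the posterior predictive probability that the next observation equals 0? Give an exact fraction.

3/8

obs 1: x=1 → posterior Beta(10/3, 8/5)
obs 2: x=1 → posterior Beta(13/3, 8/5)
obs 3: x=0 → posterior Beta(13/3, 13/5)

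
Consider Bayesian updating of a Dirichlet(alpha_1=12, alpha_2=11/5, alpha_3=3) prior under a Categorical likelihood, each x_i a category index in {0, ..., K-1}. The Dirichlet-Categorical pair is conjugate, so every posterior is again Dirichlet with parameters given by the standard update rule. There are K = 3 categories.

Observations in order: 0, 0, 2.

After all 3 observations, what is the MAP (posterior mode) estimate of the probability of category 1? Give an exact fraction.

obs 1: x=0 → posterior Dirichlet(13, 11/5, 3)
obs 2: x=0 → posterior Dirichlet(14, 11/5, 3)
obs 3: x=2 → posterior Dirichlet(14, 11/5, 4)

3/43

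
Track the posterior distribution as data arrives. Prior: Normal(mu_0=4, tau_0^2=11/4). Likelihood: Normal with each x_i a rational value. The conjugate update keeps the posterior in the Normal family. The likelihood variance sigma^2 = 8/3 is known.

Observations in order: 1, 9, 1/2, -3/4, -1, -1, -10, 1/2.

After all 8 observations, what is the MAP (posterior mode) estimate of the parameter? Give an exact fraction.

obs 1: x=1 → posterior Normal(161/65, 88/65)
obs 2: x=9 → posterior Normal(229/49, 44/49)
obs 3: x=1/2 → posterior Normal(949/262, 88/131)
obs 4: x=-3/4 → posterior Normal(1799/656, 22/41)
obs 5: x=-1 → posterior Normal(1667/788, 88/197)
obs 6: x=-1 → posterior Normal(307/184, 44/115)
obs 7: x=-10 → posterior Normal(215/1052, 88/263)
obs 8: x=1/2 → posterior Normal(281/1184, 11/37)

281/1184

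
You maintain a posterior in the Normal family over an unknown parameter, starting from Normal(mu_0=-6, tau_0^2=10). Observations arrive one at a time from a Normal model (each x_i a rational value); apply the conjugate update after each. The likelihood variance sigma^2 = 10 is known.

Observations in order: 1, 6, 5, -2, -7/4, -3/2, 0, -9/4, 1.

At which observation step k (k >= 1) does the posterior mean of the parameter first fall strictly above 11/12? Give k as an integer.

obs 1: x=1 → posterior Normal(-5/2, 5)
obs 2: x=6 → posterior Normal(1/3, 10/3)
obs 3: x=5 → posterior Normal(3/2, 5/2)
obs 4: x=-2 → posterior Normal(4/5, 2)
obs 5: x=-7/4 → posterior Normal(3/8, 5/3)
obs 6: x=-3/2 → posterior Normal(3/28, 10/7)
obs 7: x=0 → posterior Normal(3/32, 5/4)
obs 8: x=-9/4 → posterior Normal(-1/6, 10/9)
obs 9: x=1 → posterior Normal(-1/20, 1)

k = 3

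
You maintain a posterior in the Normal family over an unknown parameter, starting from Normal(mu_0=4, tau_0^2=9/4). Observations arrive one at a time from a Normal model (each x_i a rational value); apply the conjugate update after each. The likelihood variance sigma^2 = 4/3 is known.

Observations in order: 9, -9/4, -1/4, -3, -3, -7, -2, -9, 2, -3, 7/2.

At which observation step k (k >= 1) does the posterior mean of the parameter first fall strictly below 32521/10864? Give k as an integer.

k = 3

obs 1: x=9 → posterior Normal(307/43, 36/43)
obs 2: x=-9/4 → posterior Normal(197/56, 18/35)
obs 3: x=-1/4 → posterior Normal(479/194, 36/97)
obs 4: x=-3 → posterior Normal(317/248, 9/31)
obs 5: x=-3 → posterior Normal(155/302, 36/151)
obs 6: x=-7 → posterior Normal(-223/356, 18/89)
obs 7: x=-2 → posterior Normal(-331/410, 36/205)
obs 8: x=-9 → posterior Normal(-817/464, 9/58)
obs 9: x=2 → posterior Normal(-709/518, 36/259)
obs 10: x=-3 → posterior Normal(-67/44, 18/143)
obs 11: x=7/2 → posterior Normal(-341/313, 36/313)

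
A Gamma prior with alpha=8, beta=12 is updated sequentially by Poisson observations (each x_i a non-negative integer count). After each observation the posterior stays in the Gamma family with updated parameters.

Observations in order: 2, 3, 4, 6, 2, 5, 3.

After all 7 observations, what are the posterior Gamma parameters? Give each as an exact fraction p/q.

alpha=33, beta=19

obs 1: x=2 → posterior Gamma(10, 13)
obs 2: x=3 → posterior Gamma(13, 14)
obs 3: x=4 → posterior Gamma(17, 15)
obs 4: x=6 → posterior Gamma(23, 16)
obs 5: x=2 → posterior Gamma(25, 17)
obs 6: x=5 → posterior Gamma(30, 18)
obs 7: x=3 → posterior Gamma(33, 19)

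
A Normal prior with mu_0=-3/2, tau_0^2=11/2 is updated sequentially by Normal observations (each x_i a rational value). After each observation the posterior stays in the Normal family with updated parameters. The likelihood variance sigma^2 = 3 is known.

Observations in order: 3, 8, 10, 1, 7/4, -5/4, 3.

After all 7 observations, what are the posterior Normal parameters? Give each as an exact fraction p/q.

mu_0=543/166, tau_0^2=33/83

obs 1: x=3 → posterior Normal(24/17, 33/17)
obs 2: x=8 → posterior Normal(4, 33/28)
obs 3: x=10 → posterior Normal(74/13, 11/13)
obs 4: x=1 → posterior Normal(233/50, 33/50)
obs 5: x=7/4 → posterior Normal(1009/244, 33/61)
obs 6: x=-5/4 → posterior Normal(53/16, 11/24)
obs 7: x=3 → posterior Normal(543/166, 33/83)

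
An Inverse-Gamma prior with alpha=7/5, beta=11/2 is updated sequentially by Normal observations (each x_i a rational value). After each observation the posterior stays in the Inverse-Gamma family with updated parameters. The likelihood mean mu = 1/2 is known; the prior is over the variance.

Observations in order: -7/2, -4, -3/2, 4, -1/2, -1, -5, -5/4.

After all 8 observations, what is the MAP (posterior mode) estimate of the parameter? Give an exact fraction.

8005/1024

obs 1: x=-7/2 → posterior Inverse-Gamma(19/10, 27/2)
obs 2: x=-4 → posterior Inverse-Gamma(12/5, 189/8)
obs 3: x=-3/2 → posterior Inverse-Gamma(29/10, 205/8)
obs 4: x=4 → posterior Inverse-Gamma(17/5, 127/4)
obs 5: x=-1/2 → posterior Inverse-Gamma(39/10, 129/4)
obs 6: x=-1 → posterior Inverse-Gamma(22/5, 267/8)
obs 7: x=-5 → posterior Inverse-Gamma(49/10, 97/2)
obs 8: x=-5/4 → posterior Inverse-Gamma(27/5, 1601/32)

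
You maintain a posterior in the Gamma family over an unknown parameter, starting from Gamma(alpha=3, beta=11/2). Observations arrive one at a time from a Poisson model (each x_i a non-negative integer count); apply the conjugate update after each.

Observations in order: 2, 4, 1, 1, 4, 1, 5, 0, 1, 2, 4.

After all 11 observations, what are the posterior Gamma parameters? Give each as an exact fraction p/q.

obs 1: x=2 → posterior Gamma(5, 13/2)
obs 2: x=4 → posterior Gamma(9, 15/2)
obs 3: x=1 → posterior Gamma(10, 17/2)
obs 4: x=1 → posterior Gamma(11, 19/2)
obs 5: x=4 → posterior Gamma(15, 21/2)
obs 6: x=1 → posterior Gamma(16, 23/2)
obs 7: x=5 → posterior Gamma(21, 25/2)
obs 8: x=0 → posterior Gamma(21, 27/2)
obs 9: x=1 → posterior Gamma(22, 29/2)
obs 10: x=2 → posterior Gamma(24, 31/2)
obs 11: x=4 → posterior Gamma(28, 33/2)

alpha=28, beta=33/2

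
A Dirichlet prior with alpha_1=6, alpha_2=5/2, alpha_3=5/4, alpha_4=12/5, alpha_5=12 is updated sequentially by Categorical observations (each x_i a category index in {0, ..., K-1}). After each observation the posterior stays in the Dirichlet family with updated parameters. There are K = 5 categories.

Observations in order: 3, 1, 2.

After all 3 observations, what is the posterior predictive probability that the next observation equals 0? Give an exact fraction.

obs 1: x=3 → posterior Dirichlet(6, 5/2, 5/4, 17/5, 12)
obs 2: x=1 → posterior Dirichlet(6, 7/2, 5/4, 17/5, 12)
obs 3: x=2 → posterior Dirichlet(6, 7/2, 9/4, 17/5, 12)

40/181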